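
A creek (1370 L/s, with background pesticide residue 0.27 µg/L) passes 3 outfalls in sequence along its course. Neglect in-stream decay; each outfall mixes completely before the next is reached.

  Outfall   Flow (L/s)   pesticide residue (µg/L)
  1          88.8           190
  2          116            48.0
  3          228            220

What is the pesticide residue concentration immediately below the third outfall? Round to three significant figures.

40.5 µg/L

After outfall 1: Q = 1370 + 88.80 = 1459 L/s; C = (1370·0.2700 + 88.80·190.0)/1459 = 11.82 µg/L.
After outfall 2: Q = 1459 + 116.0 = 1575 L/s; C = (1459·11.82 + 116.0·48.00)/1575 = 14.48 µg/L.
After outfall 3: Q = 1575 + 228.0 = 1803 L/s; C = (1575·14.48 + 228.0·220.0)/1803 = 40.48 µg/L.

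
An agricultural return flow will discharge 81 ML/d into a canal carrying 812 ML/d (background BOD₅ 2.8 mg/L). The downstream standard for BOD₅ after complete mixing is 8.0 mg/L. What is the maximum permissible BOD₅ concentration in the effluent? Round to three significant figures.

At the limit, (Qr·Cr + Qe·Cₑ)/(Qr + Qe) = 8.0:
Cₑ = (893.0·8.0 − 812.0·2.800) / 81.00 = 60.13 mg/L.

60.1 mg/L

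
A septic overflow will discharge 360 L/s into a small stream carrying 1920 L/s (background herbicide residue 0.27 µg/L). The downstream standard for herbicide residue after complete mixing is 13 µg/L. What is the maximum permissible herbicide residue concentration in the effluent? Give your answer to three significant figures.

At the limit, (Qr·Cr + Qe·Cₑ)/(Qr + Qe) = 13:
Cₑ = (2280·13 − 1920·0.2700) / 360.0 = 80.89 µg/L.

80.9 µg/L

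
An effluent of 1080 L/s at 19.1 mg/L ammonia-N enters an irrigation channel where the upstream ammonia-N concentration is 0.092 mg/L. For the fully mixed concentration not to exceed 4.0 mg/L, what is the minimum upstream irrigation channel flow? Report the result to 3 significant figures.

4170 L/s

Set C_mix = 4.0: (Q·0.09200 + 1080·19.10) / (Q + 1080) = 4.0
→ Q = 1080·(19.10 − 4.0)/(4.0 − 0.09200) = 4173 L/s.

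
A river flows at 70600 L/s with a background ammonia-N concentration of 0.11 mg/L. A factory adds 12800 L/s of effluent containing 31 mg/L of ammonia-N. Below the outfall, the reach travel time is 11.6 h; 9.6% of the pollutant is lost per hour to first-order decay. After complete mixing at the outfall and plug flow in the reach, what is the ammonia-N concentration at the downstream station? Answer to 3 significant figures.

Mass balance: C = (70600·0.1100 + 12800·31.00) / 83400 = 404600/83400 = 4.851 mg/L.
9.6%/h lost → k = −ln(1 − 0.096) = 0.1009 h⁻¹.
After decay, C = 4.851 × e^(−kt) = 4.851 × 0.3101 = 1.504 mg/L.

1.50 mg/L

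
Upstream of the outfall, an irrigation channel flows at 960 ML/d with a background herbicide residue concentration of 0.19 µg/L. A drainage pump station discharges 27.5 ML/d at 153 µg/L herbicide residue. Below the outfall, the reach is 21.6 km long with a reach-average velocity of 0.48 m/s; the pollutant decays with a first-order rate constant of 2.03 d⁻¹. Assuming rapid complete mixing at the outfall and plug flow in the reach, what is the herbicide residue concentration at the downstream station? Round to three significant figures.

Mixed concentration C = ΣQC/ΣQ = (960.0·0.1900 + 27.50·153.0) / 987.5 = 4390/987.5 = 4.445 µg/L.
Travel time t = 21.6·1000 / 0.48 = 45000 s = 12.50 h.
Applying C = C₀e^(−kt): 4.445 × 0.3474 = 1.544 µg/L.

1.54 µg/L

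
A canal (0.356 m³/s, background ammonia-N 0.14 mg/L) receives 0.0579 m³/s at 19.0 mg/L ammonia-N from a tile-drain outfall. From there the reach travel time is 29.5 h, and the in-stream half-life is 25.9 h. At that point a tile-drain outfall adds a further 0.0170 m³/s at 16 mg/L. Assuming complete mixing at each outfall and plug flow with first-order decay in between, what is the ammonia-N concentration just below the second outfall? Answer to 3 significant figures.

1.84 mg/L

Mass balance: C = (0.3560·0.1400 + 0.05790·19.00) / 0.4139 = 1.150/0.4139 = 2.778 mg/L; combined flow 0.4139 m³/s.
Half-life 25.9 h → k = ln 2 / 25.9 = 0.02676 h⁻¹ = 0.6423 d⁻¹.
First-order decay: C = 2.778·exp(−k·t) = 2.778·0.4541 = 1.262 mg/L.
At the second outfall, C = (0.4139·1.262 + 0.01700·16.00) / (0.4139 + 0.01700) = 1.843 mg/L.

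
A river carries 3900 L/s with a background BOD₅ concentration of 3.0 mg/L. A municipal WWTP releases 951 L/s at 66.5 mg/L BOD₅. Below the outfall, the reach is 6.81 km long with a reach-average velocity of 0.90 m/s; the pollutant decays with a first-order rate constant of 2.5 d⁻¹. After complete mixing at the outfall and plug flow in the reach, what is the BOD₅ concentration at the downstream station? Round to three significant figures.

Mass balance: C = (3900·3.000 + 951.0·66.50) / 4851 = 74940/4851 = 15.45 mg/L.
Travel time t = 6.81·1000 / 0.90 = 7567 s = 2.102 h.
Applying C = C₀e^(−kt): 15.45 × 0.8034 = 12.41 mg/L.

12.4 mg/L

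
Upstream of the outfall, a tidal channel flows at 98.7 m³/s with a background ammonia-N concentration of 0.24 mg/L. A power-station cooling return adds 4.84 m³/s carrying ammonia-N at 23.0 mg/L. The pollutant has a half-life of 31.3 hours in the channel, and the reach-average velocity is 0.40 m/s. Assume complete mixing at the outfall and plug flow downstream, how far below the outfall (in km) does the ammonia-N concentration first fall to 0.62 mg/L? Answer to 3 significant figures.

After mixing, C = (98.70·0.2400 + 4.840·23.00) / 103.5 = 135.0/103.5 = 1.304 mg/L.
Half-life 31.3 h → k = ln 2 / 31.3 = 0.02215 h⁻¹ = 0.5315 d⁻¹.
Set 1.304·exp(−k·t) = 0.62 → t = ln(1.304/0.62)/k = 120900 s = 33.57 h.
Distance = v·t = 0.40·120900 = 48340 m = 48.34 km.

48.3 km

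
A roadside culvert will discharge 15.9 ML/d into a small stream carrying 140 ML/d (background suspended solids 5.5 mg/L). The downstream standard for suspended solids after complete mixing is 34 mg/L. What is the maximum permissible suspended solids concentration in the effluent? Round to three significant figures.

285 mg/L

At the limit, (Qr·Cr + Qe·Cₑ)/(Qr + Qe) = 34:
Cₑ = (155.9·34 − 140.0·5.500) / 15.90 = 284.9 mg/L.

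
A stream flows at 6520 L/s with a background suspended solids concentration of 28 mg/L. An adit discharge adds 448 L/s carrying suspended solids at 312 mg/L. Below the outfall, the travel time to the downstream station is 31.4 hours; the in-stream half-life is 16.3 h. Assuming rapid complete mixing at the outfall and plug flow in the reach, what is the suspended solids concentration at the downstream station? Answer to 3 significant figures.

Mass balance: C = (6520·28.00 + 448.0·312.0) / 6968 = 322300/6968 = 46.26 mg/L.
Half-life 16.3 h → k = ln 2 / 16.3 = 0.04252 h⁻¹ = 1.021 d⁻¹.
Decay over the reach: 46.26·exp(−kt) = 46.26·0.2631 = 12.17 mg/L.

12.2 mg/L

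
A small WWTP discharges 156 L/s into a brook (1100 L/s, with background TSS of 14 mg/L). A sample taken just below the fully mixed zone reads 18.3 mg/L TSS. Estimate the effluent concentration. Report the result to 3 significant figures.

Mass balance: 1100·14.00 + 156.0·Cₑ = 1256·18.30
→ Cₑ = (1256·18.30 − 1100·14.00) / 156.0 = 48.62 mg/L.

48.6 mg/L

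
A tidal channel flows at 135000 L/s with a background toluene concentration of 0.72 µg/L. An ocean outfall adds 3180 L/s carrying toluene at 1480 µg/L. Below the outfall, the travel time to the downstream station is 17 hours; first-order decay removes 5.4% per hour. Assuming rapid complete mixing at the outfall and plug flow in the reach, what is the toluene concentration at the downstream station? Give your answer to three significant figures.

Mass balance: C = (135000·0.7200 + 3180·1480) / 138200 = 4804000/138200 = 34.76 µg/L.
5.4%/h lost → k = −ln(1 − 0.054) = 0.05551 h⁻¹.
First-order decay: C = 34.76·exp(−k·t) = 34.76·0.3892 = 13.53 µg/L.

13.5 µg/L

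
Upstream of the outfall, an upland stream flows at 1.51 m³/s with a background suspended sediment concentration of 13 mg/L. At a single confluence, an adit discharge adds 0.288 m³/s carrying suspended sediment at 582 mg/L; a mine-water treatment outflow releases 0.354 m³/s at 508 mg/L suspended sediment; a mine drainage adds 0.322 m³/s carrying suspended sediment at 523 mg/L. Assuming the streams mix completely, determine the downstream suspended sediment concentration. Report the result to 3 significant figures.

216 mg/L

Flow-weighted average: C = (1.510·13.00 + 0.2880·582.0 + 0.3540·508.0 + 0.3220·523.0) / 2.474 = 535.5/2.474 = 216.4 mg/L.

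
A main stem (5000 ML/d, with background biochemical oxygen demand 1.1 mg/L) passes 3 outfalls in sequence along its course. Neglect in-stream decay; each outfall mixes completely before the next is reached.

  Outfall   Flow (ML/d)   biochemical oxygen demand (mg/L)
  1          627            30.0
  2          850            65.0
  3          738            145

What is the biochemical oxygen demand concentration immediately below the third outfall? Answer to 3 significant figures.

25.9 mg/L

After outfall 1: Q = 5000 + 627.0 = 5627 ML/d; C = (5000·1.100 + 627.0·30.00)/5627 = 4.320 mg/L.
After outfall 2: Q = 5627 + 850.0 = 6477 ML/d; C = (5627·4.320 + 850.0·65.00)/6477 = 12.28 mg/L.
After outfall 3: Q = 6477 + 738.0 = 7215 ML/d; C = (6477·12.28 + 738.0·145.0)/7215 = 25.86 mg/L.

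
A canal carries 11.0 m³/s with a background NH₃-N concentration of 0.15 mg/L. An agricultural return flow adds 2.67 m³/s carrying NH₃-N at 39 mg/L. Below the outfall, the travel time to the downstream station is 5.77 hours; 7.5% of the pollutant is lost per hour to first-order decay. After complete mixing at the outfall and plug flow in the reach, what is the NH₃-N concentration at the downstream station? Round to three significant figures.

4.93 mg/L

After mixing, C = (11.00·0.1500 + 2.670·39.00) / 13.67 = 105.8/13.67 = 7.738 mg/L.
7.5%/h lost → k = −ln(1 − 0.075) = 0.07796 h⁻¹.
Applying C = C₀e^(−kt): 7.738 × 0.6377 = 4.935 mg/L.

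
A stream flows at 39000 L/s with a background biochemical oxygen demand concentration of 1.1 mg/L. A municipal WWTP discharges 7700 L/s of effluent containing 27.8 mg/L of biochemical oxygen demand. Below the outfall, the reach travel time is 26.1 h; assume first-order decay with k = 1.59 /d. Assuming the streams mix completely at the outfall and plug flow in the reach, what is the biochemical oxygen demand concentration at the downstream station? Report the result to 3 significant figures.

0.976 mg/L

Flow-weighted average: C = (39000·1.100 + 7700·27.80) / 46700 = 257000/46700 = 5.502 mg/L.
After decay, C = 5.502 × e^(−kt) = 5.502 × 0.1774 = 0.9763 mg/L.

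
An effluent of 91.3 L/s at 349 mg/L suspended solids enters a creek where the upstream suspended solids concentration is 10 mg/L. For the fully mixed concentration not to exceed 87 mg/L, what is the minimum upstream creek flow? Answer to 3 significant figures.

Set C_mix = 87: (Q·10.00 + 91.30·349.0) / (Q + 91.30) = 87
→ Q = 91.30·(349.0 − 87)/(87 − 10.00) = 310.7 L/s.

311 L/s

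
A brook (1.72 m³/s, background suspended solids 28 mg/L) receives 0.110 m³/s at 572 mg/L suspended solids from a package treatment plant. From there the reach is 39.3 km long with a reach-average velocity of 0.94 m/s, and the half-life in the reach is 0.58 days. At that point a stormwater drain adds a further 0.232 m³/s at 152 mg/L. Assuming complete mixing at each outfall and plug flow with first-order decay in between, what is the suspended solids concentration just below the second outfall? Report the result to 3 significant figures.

47.3 mg/L

Mass balance: C = (1.720·28.00 + 0.1100·572.0) / 1.830 = 111.1/1.830 = 60.70 mg/L; combined flow 1.830 m³/s.
Travel time t = 39.3·1000 / 0.94 = 41810 s = 11.61 h.
Half-life 0.58 d → k = ln 2 / 0.58 = 1.195 d⁻¹.
First-order decay: C = 60.70·exp(−k·t) = 60.70·0.5609 = 34.04 mg/L.
At the second outfall, C = (1.830·34.04 + 0.2320·152.0) / (1.830 + 0.2320) = 47.32 mg/L.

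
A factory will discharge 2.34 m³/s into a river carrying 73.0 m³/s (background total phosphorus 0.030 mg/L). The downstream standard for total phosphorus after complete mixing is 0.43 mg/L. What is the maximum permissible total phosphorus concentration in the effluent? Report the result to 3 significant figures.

At the limit, (Qr·Cr + Qe·Cₑ)/(Qr + Qe) = 0.43:
Cₑ = (75.34·0.43 − 73.00·0.03000) / 2.340 = 12.91 mg/L.

12.9 mg/L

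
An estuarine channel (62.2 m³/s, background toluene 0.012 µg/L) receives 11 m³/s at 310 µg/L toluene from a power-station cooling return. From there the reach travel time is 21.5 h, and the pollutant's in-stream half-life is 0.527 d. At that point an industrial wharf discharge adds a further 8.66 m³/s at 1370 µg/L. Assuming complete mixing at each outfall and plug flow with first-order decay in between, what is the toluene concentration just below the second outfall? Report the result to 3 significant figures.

158 µg/L

Flow-weighted average: C = (62.20·0.01200 + 11.00·310.0) / 73.20 = 3411/73.20 = 46.59 µg/L; combined flow 73.20 m³/s.
Half-life 0.527 d → k = ln 2 / 0.527 = 1.315 d⁻¹.
Applying C = C₀e^(−kt): 46.59 × 0.3078 = 14.34 µg/L.
Second outfall: C = (73.20·14.34 + 8.660·1370)/81.86 = 157.8 µg/L.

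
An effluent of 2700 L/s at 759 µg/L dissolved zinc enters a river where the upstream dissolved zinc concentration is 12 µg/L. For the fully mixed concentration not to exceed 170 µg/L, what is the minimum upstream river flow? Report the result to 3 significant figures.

10100 L/s

Set C_mix = 170: (Q·12.00 + 2700·759.0) / (Q + 2700) = 170
→ Q = 2700·(759.0 − 170)/(170 − 12.00) = 10070 L/s.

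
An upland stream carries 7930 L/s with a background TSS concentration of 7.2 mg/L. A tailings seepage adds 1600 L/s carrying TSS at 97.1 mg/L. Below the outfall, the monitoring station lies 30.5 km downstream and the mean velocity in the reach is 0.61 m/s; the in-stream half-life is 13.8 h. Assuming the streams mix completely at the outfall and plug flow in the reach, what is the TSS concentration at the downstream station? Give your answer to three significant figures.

Mixed concentration C = ΣQC/ΣQ = (7930·7.200 + 1600·97.10) / 9530 = 212500/9530 = 22.29 mg/L.
Travel time t = 30.5·1000 / 0.61 = 50000 s = 13.89 h.
Half-life 13.8 h → k = ln 2 / 13.8 = 0.05023 h⁻¹ = 1.205 d⁻¹.
First-order decay: C = 22.29·exp(−k·t) = 22.29·0.4978 = 11.10 mg/L.

11.1 mg/L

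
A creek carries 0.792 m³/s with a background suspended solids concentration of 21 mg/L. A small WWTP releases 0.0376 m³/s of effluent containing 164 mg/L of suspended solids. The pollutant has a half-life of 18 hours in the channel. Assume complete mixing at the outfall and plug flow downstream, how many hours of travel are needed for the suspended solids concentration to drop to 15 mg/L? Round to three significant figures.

15.7 h

Conservation of mass: C = (0.7920·21.00 + 0.03760·164.0) / 0.8296 = 22.80/0.8296 = 27.48 mg/L.
Half-life 18 h → k = ln 2 / 18 = 0.03851 h⁻¹ = 0.9242 d⁻¹.
27.48·exp(−k·t) = 15 → t = ln(27.48/15)/k = 56600 s = 15.72 h.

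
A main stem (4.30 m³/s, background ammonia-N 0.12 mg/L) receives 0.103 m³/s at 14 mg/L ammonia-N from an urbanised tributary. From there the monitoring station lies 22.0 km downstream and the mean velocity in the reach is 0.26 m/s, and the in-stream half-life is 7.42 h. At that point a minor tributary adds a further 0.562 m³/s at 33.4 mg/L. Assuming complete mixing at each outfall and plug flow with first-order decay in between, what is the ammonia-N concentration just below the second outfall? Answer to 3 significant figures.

After mixing, C = (4.300·0.1200 + 0.1030·14.00) / 4.403 = 1.958/4.403 = 0.4447 mg/L; combined flow 4.403 m³/s.
Travel time t = 22.0·1000 / 0.26 = 84620 s = 23.50 h.
Half-life 7.42 h → k = ln 2 / 7.42 = 0.09342 h⁻¹ = 2.242 d⁻¹.
After decay, C = 0.4447 × e^(−kt) = 0.4447 × 0.1113 = 0.04949 mg/L.
Second outfall: C = (4.403·0.04949 + 0.5620·33.40)/4.965 = 3.825 mg/L.

3.82 mg/L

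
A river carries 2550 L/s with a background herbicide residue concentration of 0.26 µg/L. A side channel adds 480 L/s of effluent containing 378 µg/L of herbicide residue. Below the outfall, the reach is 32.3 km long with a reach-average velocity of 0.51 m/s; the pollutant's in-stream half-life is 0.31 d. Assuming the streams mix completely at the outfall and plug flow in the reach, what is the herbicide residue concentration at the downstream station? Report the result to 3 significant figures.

11.7 µg/L

Mixed concentration C = ΣQC/ΣQ = (2550·0.2600 + 480.0·378.0) / 3030 = 182100/3030 = 60.10 µg/L.
Travel time t = 32.3·1000 / 0.51 = 63330 s = 17.59 h.
Half-life 0.31 d → k = ln 2 / 0.31 = 2.236 d⁻¹.
After decay, C = 60.10 × e^(−kt) = 60.10 × 0.1942 = 11.67 µg/L.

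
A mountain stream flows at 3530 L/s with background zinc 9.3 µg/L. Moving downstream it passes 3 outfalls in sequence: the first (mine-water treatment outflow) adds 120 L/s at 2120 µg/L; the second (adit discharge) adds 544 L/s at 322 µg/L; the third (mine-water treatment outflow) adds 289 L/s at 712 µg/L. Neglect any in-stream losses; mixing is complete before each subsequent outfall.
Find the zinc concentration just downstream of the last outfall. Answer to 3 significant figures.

149 µg/L

Below outfall 1: Q → 3650 L/s, C = (3530·9.300 + 120.0·2120)/3650 = 78.69 µg/L.
Below outfall 2: Q → 4194 L/s, C = (3650·78.69 + 544.0·322.0)/4194 = 110.3 µg/L.
Below outfall 3: Q → 4483 L/s, C = (4194·110.3 + 289.0·712.0)/4483 = 149.0 µg/L.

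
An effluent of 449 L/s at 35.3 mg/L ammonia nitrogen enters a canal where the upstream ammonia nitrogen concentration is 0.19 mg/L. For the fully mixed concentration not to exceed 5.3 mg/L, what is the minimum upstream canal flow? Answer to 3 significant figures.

Set C_mix = 5.3: (Q·0.1900 + 449.0·35.30) / (Q + 449.0) = 5.3
→ Q = 449.0·(35.30 − 5.3)/(5.3 − 0.1900) = 2636 L/s.

2640 L/s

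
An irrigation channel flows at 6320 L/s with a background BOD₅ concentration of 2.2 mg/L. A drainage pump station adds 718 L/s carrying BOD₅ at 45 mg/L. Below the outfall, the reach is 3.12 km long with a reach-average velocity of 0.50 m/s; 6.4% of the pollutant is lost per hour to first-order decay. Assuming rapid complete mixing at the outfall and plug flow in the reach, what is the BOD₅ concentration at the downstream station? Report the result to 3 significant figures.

5.86 mg/L

Mixed concentration C = ΣQC/ΣQ = (6320·2.200 + 718.0·45.00) / 7038 = 46210/7038 = 6.566 mg/L.
Travel time t = 3.12·1000 / 0.50 = 6240 s = 1.733 h.
6.4%/h lost → k = −ln(1 − 0.064) = 0.06614 h⁻¹.
After decay, C = 6.566 × e^(−kt) = 6.566 × 0.8917 = 5.855 mg/L.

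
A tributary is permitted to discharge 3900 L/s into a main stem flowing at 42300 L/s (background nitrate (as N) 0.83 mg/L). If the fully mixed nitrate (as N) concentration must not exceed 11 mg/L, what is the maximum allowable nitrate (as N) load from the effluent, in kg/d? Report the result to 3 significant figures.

Mass balance at the limit: 42300·0.8300 + 3900·Cₑ = 46200·11 → Cₑ = 121.3 mg/L.
3900 L/s = 3.900 m³/s. Load = 3.900 m³/s × 121.3 g/m³ × 86 400 s/d = 40880 kg/d.

40900 kg/d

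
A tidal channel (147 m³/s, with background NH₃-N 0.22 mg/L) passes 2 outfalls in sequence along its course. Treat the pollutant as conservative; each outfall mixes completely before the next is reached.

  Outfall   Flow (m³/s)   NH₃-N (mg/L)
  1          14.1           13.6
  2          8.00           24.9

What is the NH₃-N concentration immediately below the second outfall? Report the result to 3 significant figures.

After outfall 1: Q = 147.0 + 14.10 = 161.1 m³/s; C = (147.0·0.2200 + 14.10·13.60)/161.1 = 1.391 mg/L.
After outfall 2: Q = 161.1 + 8.000 = 169.1 m³/s; C = (161.1·1.391 + 8.000·24.90)/169.1 = 2.503 mg/L.

2.50 mg/L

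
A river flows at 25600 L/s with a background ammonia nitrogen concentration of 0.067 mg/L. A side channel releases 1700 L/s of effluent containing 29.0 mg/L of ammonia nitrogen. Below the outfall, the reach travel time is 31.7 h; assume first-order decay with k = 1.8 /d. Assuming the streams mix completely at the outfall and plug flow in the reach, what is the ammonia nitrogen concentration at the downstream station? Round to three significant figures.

Mixed concentration C = ΣQC/ΣQ = (25600·0.06700 + 1700·29.00) / 27300 = 51020/27300 = 1.869 mg/L.
Decay over the reach: 1.869·exp(−kt) = 1.869·0.09278 = 0.1734 mg/L.

0.173 mg/L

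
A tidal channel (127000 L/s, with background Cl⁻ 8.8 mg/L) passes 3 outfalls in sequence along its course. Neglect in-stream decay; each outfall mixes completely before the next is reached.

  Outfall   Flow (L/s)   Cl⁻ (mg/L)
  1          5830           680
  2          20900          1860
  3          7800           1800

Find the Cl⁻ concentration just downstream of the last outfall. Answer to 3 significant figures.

Outfall 1: combined Q = 132800 L/s; C = (127000·8.800 + 5830·680.0)/132800 = 38.26 mg/L.
Outfall 2: combined Q = 153700 L/s; C = (132800·38.26 + 20900·1860)/153700 = 285.9 mg/L.
Outfall 3: combined Q = 161500 L/s; C = (153700·285.9 + 7800·1800)/161500 = 359.0 mg/L.

359 mg/L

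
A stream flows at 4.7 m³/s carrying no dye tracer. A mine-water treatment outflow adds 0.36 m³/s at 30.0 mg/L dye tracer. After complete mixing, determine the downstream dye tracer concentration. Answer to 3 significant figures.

Mixed concentration C = ΣQC/ΣQ = (4.700·0 + 0.3600·30.00) / 5.060 = 10.80/5.060 = 2.134 mg/L.

2.13 mg/L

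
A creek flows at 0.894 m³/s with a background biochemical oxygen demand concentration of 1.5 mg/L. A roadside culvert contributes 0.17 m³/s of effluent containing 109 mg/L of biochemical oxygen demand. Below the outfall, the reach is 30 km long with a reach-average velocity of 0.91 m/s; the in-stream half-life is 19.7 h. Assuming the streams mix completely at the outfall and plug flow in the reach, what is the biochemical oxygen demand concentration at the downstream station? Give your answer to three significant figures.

13.5 mg/L

Conservation of mass: C = (0.8940·1.500 + 0.1700·109.0) / 1.064 = 19.87/1.064 = 18.68 mg/L.
Travel time t = 30·1000 / 0.91 = 32970 s = 9.158 h.
Half-life 19.7 h → k = ln 2 / 19.7 = 0.03519 h⁻¹ = 0.8444 d⁻¹.
Decay over the reach: 18.68·exp(−kt) = 18.68·0.7245 = 13.53 mg/L.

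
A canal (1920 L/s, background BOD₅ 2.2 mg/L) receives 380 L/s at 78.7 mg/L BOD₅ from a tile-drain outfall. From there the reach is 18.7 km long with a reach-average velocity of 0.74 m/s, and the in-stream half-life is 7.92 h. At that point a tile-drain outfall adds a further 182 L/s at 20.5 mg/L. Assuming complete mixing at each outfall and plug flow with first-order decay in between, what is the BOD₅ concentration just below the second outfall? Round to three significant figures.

Flow-weighted average: C = (1920·2.200 + 380.0·78.70) / 2300 = 34130/2300 = 14.84 mg/L; combined flow 2300 L/s.
Travel time t = 18.7·1000 / 0.74 = 25270 s = 7.020 h.
Half-life 7.92 h → k = ln 2 / 7.92 = 0.08752 h⁻¹ = 2.100 d⁻¹.
Decay over the reach: 14.84·exp(−kt) = 14.84·0.5410 = 8.028 mg/L.
At the second outfall, C = (2300·8.028 + 182.0·20.50) / (2300 + 182.0) = 8.943 mg/L.

8.94 mg/L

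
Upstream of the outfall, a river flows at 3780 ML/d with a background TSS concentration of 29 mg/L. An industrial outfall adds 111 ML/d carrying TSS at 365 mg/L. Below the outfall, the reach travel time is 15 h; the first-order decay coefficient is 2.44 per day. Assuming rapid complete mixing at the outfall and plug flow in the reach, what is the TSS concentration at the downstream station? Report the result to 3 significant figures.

8.40 mg/L

After mixing, C = (3780·29.00 + 111.0·365.0) / 3891 = 150100/3891 = 38.59 mg/L.
First-order decay: C = 38.59·exp(−k·t) = 38.59·0.2176 = 8.397 mg/L.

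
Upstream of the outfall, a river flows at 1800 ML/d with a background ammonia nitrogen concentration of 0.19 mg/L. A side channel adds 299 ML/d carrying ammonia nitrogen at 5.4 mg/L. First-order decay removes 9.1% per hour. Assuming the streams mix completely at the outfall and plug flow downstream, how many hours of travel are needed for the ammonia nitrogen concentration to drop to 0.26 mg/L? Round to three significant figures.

13.4 h

Conservation of mass: C = (1800·0.1900 + 299.0·5.400) / 2099 = 1957/2099 = 0.9322 mg/L.
9.1%/h lost → k = −ln(1 − 0.091) = 0.09541 h⁻¹.
0.9322·exp(−k·t) = 0.26 → t = ln(0.9322/0.26)/k = 48180 s = 13.38 h.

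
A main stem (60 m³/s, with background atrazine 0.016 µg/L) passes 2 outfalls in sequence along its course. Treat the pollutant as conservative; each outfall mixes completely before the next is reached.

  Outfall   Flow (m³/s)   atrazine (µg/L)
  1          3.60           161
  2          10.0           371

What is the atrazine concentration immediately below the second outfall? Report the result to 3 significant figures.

58.3 µg/L

After outfall 1: Q = 60.00 + 3.600 = 63.60 m³/s; C = (60.00·0.01600 + 3.600·161.0)/63.60 = 9.128 µg/L.
After outfall 2: Q = 63.60 + 10.00 = 73.60 m³/s; C = (63.60·9.128 + 10.00·371.0)/73.60 = 58.30 µg/L.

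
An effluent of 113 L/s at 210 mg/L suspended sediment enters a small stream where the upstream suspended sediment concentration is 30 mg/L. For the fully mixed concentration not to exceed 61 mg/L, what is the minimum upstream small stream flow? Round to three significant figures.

543 L/s

Set C_mix = 61: (Q·30.00 + 113.0·210.0) / (Q + 113.0) = 61
→ Q = 113.0·(210.0 − 61)/(61 − 30.00) = 543.1 L/s.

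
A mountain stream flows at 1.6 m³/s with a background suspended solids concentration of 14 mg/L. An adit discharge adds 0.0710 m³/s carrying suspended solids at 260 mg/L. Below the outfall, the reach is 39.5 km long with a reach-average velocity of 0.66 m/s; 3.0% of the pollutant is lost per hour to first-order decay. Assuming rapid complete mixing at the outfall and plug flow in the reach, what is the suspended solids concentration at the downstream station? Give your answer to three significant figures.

After mixing, C = (1.600·14.00 + 0.07100·260.0) / 1.671 = 40.86/1.671 = 24.45 mg/L.
Travel time t = 39.5·1000 / 0.66 = 59850 s = 16.62 h.
3.0%/h lost → k = −ln(1 − 0.03) = 0.03046 h⁻¹.
Decay over the reach: 24.45·exp(−kt) = 24.45·0.6027 = 14.74 mg/L.

14.7 mg/L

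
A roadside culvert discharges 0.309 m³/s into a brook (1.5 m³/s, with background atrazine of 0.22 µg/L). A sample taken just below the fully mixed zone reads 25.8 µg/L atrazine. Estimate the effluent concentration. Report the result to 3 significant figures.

Mass balance: 1.500·0.2200 + 0.3090·Cₑ = 1.809·25.80
→ Cₑ = (1.809·25.80 − 1.500·0.2200) / 0.3090 = 150.0 µg/L.

150 µg/L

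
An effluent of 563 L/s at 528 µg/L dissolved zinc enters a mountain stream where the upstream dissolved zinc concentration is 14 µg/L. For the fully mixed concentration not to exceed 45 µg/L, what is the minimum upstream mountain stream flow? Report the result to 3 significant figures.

Set C_mix = 45: (Q·14.00 + 563.0·528.0) / (Q + 563.0) = 45
→ Q = 563.0·(528.0 − 45)/(45 − 14.00) = 8772 L/s.

8770 L/s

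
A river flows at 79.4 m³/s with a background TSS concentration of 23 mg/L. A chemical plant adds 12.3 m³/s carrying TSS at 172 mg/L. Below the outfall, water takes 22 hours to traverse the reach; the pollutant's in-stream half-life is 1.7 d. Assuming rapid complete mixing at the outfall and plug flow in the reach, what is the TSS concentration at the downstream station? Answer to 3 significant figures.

Mass balance: C = (79.40·23.00 + 12.30·172.0) / 91.70 = 3942/91.70 = 42.99 mg/L.
Half-life 1.7 d → k = ln 2 / 1.7 = 0.4077 d⁻¹.
First-order decay: C = 42.99·exp(−k·t) = 42.99·0.6881 = 29.58 mg/L.

29.6 mg/L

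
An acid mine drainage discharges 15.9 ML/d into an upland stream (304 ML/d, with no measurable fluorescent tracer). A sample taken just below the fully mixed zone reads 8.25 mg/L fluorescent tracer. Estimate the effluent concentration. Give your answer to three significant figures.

166 mg/L

Mass balance: 304.0·0 + 15.90·Cₑ = 319.9·8.250
→ Cₑ = (319.9·8.250 − 304.0·0) / 15.90 = 166.0 mg/L.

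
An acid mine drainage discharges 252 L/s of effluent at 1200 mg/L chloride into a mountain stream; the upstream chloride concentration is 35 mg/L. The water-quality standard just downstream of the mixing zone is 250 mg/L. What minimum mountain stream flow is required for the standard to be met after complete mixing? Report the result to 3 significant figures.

Set C_mix = 250: (Q·35.00 + 252.0·1200) / (Q + 252.0) = 250
→ Q = 252.0·(1200 − 250)/(250 − 35.00) = 1113 L/s.

1110 L/s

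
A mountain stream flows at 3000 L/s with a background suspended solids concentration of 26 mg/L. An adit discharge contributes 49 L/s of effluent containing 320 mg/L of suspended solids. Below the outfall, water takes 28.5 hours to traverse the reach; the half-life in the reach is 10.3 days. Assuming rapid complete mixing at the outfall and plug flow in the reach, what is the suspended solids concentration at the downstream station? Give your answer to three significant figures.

28.4 mg/L

Conservation of mass: C = (3000·26.00 + 49.00·320.0) / 3049 = 93680/3049 = 30.72 mg/L.
Half-life 10.3 d → k = ln 2 / 10.3 = 0.06730 d⁻¹.
After decay, C = 30.72 × e^(−kt) = 30.72 × 0.9232 = 28.37 mg/L.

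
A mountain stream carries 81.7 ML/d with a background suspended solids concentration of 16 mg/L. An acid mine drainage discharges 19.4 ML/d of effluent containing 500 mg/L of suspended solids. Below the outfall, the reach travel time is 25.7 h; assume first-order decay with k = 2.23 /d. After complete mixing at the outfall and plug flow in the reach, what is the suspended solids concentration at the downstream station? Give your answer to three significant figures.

10.0 mg/L

Mixed concentration C = ΣQC/ΣQ = (81.70·16.00 + 19.40·500.0) / 101.1 = 11010/101.1 = 108.9 mg/L.
Applying C = C₀e^(−kt): 108.9 × 0.09182 = 9.997 mg/L.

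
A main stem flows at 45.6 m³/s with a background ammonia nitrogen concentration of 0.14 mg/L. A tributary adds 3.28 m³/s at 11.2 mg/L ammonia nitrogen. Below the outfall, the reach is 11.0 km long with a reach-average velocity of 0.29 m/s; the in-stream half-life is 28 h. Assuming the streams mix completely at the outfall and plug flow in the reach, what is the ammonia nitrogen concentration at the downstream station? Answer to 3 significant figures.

0.680 mg/L

Conservation of mass: C = (45.60·0.1400 + 3.280·11.20) / 48.88 = 43.12/48.88 = 0.8822 mg/L.
Travel time t = 11.0·1000 / 0.29 = 37930 s = 10.54 h.
Half-life 28 h → k = ln 2 / 28 = 0.02476 h⁻¹ = 0.5941 d⁻¹.
After decay, C = 0.8822 × e^(−kt) = 0.8822 × 0.7704 = 0.6796 mg/L.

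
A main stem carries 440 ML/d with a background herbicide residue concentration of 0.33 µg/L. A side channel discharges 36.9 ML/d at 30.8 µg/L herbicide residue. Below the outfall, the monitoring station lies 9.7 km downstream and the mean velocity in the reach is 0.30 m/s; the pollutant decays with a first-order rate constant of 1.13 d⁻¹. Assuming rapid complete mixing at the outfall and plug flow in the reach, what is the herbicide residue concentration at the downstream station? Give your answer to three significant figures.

1.76 µg/L

After mixing, C = (440.0·0.3300 + 36.90·30.80) / 476.9 = 1282/476.9 = 2.688 µg/L.
Travel time t = 9.7·1000 / 0.30 = 32330 s = 8.981 h.
After decay, C = 2.688 × e^(−kt) = 2.688 × 0.6552 = 1.761 µg/L.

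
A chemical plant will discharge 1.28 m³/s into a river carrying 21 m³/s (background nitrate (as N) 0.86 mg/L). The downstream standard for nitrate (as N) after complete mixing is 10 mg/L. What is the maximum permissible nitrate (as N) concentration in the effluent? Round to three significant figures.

160 mg/L

At the limit, (Qr·Cr + Qe·Cₑ)/(Qr + Qe) = 10:
Cₑ = (22.28·10 − 21.00·0.8600) / 1.280 = 160.0 mg/L.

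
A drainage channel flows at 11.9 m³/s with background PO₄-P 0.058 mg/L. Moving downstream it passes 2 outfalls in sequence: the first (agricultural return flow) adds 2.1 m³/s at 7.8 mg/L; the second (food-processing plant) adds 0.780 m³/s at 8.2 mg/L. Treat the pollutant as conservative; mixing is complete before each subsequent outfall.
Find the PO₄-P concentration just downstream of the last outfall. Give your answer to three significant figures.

After outfall 1: Q = 11.90 + 2.100 = 14.00 m³/s; C = (11.90·0.05800 + 2.100·7.800)/14.00 = 1.219 mg/L.
After outfall 2: Q = 14.00 + 0.7800 = 14.78 m³/s; C = (14.00·1.219 + 0.7800·8.200)/14.78 = 1.588 mg/L.

1.59 mg/L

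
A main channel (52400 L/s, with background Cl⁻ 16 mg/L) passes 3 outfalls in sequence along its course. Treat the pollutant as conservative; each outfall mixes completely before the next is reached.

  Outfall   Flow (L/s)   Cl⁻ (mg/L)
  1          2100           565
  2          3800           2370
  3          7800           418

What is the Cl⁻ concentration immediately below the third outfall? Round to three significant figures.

216 mg/L

Outfall 1: combined Q = 54500 L/s; C = (52400·16.00 + 2100·565.0)/54500 = 37.15 mg/L.
Outfall 2: combined Q = 58300 L/s; C = (54500·37.15 + 3800·2370)/58300 = 189.2 mg/L.
Outfall 3: combined Q = 66100 L/s; C = (58300·189.2 + 7800·418.0)/66100 = 216.2 mg/L.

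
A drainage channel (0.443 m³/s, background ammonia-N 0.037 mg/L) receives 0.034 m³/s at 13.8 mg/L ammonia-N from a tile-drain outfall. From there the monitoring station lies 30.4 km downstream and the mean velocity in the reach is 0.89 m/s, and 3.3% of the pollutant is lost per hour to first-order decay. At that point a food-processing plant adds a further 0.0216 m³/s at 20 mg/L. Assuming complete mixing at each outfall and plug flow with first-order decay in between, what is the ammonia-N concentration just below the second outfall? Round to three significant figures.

1.57 mg/L

Conservation of mass: C = (0.4430·0.03700 + 0.03400·13.80) / 0.4770 = 0.4856/0.4770 = 1.018 mg/L; combined flow 0.4770 m³/s.
Travel time t = 30.4·1000 / 0.89 = 34160 s = 9.488 h.
3.3%/h lost → k = −ln(1 − 0.033) = 0.03356 h⁻¹.
First-order decay: C = 1.018·exp(−k·t) = 1.018·0.7273 = 0.7404 mg/L.
Second outfall: C = (0.4770·0.7404 + 0.02160·20.00)/0.4986 = 1.575 mg/L.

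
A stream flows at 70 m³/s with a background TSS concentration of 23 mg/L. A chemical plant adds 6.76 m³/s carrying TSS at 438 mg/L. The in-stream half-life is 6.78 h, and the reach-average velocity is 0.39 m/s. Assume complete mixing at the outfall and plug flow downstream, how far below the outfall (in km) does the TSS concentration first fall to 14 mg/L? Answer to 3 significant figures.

Conservation of mass: C = (70.00·23.00 + 6.760·438.0) / 76.76 = 4571/76.76 = 59.55 mg/L.
Half-life 6.78 h → k = ln 2 / 6.78 = 0.1022 h⁻¹ = 2.454 d⁻¹.
Set 59.55·exp(−k·t) = 14 → t = ln(59.55/14)/k = 50980 s = 14.16 h.
Distance = v·t = 0.39·50980 = 19880 m = 19.88 km.

19.9 km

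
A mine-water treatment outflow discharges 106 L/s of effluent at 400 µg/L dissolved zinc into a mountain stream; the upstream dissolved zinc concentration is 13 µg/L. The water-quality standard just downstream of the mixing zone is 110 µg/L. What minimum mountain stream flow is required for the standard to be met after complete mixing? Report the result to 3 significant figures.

317 L/s

Set C_mix = 110: (Q·13.00 + 106.0·400.0) / (Q + 106.0) = 110
→ Q = 106.0·(400.0 − 110)/(110 − 13.00) = 316.9 L/s.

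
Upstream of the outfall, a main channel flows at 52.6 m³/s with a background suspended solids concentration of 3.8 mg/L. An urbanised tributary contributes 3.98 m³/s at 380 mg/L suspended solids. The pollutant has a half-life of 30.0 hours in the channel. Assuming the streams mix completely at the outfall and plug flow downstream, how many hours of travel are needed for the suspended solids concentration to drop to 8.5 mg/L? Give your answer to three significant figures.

55.0 h

Mixed concentration C = ΣQC/ΣQ = (52.60·3.800 + 3.980·380.0) / 56.58 = 1712/56.58 = 30.26 mg/L.
Half-life 30.0 h → k = ln 2 / 30.0 = 0.02310 h⁻¹ = 0.5545 d⁻¹.
30.26·exp(−k·t) = 8.5 → t = ln(30.26/8.5)/k = 197900 s = 54.96 h.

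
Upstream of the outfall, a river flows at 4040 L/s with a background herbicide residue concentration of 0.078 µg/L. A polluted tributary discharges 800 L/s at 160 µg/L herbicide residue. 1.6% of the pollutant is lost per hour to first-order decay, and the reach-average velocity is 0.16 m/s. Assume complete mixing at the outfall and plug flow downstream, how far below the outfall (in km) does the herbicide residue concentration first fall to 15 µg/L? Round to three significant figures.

20.3 km

Mixed concentration C = ΣQC/ΣQ = (4040·0.07800 + 800.0·160.0) / 4840 = 128300/4840 = 26.51 µg/L.
1.6%/h lost → k = −ln(1 − 0.016) = 0.01613 h⁻¹.
Set 26.51·exp(−k·t) = 15 → t = ln(26.51/15)/k = 127100 s = 35.31 h.
Distance = v·t = 0.16·127100 = 20340 m = 20.34 km.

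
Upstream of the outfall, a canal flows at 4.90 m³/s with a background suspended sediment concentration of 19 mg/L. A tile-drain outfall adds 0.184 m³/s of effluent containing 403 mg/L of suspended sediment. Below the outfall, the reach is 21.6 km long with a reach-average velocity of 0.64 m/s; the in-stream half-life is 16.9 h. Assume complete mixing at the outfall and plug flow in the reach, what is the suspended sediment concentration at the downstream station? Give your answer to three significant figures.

22.4 mg/L

After mixing, C = (4.900·19.00 + 0.1840·403.0) / 5.084 = 167.3/5.084 = 32.90 mg/L.
Travel time t = 21.6·1000 / 0.64 = 33750 s = 9.375 h.
Half-life 16.9 h → k = ln 2 / 16.9 = 0.04101 h⁻¹ = 0.9844 d⁻¹.
First-order decay: C = 32.90·exp(−k·t) = 32.90·0.6808 = 22.40 mg/L.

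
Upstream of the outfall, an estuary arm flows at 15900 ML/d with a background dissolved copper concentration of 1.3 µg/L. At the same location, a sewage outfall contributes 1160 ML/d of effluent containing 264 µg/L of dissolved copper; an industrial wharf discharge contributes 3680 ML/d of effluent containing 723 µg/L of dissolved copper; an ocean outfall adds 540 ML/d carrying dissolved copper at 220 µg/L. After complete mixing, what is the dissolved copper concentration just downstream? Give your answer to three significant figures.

Conservation of mass: C = (15900·1.300 + 1160·264.0 + 3680·723.0 + 540.0·220.0) / 21280 = 3106000/21280 = 146.0 µg/L.

146 µg/L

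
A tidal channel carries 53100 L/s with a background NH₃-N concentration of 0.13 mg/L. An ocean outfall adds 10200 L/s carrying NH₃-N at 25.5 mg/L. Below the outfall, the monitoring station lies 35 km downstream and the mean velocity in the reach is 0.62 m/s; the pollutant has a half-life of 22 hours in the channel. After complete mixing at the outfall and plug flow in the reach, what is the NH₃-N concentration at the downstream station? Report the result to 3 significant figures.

Flow-weighted average: C = (53100·0.1300 + 10200·25.50) / 63300 = 267000/63300 = 4.218 mg/L.
Travel time t = 35·1000 / 0.62 = 56450 s = 15.68 h.
Half-life 22 h → k = ln 2 / 22 = 0.03151 h⁻¹ = 0.7562 d⁻¹.
After decay, C = 4.218 × e^(−kt) = 4.218 × 0.6101 = 2.574 mg/L.

2.57 mg/L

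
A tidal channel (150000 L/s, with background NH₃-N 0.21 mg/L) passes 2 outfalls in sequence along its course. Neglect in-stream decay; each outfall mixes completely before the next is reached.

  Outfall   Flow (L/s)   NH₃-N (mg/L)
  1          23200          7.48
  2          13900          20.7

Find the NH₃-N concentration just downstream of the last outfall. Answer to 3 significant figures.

Below outfall 1: Q → 173200 L/s, C = (150000·0.2100 + 23200·7.480)/173200 = 1.184 mg/L.
Below outfall 2: Q → 187100 L/s, C = (173200·1.184 + 13900·20.70)/187100 = 2.634 mg/L.

2.63 mg/L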